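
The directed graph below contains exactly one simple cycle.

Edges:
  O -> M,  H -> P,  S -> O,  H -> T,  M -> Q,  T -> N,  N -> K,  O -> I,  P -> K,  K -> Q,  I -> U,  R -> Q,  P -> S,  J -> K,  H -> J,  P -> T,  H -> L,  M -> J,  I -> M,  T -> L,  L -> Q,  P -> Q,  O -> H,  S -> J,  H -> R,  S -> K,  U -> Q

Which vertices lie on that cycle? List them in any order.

H, O, P, S

DFS with gray/black marking from O:
O gray
  H gray
    J gray
      K gray
        Q gray
        Q black
      K black
    J black
    L gray
      L→Q: Q black — skip
    L black
    R gray
      R→Q: Q black — skip
    R black
    T gray
      N gray
        N→K: K black — skip
      N black
      T→L: L black — skip
    T black
    P gray
      P→Q: Q black — skip
      S gray
        S→O: O is gray → back edge
Back edge closes the cycle O → H → P → S → O; its vertices are {H, O, P, S}.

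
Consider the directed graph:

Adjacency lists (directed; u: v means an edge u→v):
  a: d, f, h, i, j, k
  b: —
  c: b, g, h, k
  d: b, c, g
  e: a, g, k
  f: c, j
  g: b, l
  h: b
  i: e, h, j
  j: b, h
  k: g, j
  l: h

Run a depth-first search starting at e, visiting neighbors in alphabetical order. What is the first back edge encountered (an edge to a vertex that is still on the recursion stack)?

i->e

DFS from e (visiting neighbors in alphabetical order); mark gray on enter, black on exit:
e gray
  a gray
    d gray
      b gray
      b black
      c gray
        c→b: b black — skip
        g gray
          g→b: b black — skip
          l gray
            h gray
              h→b: b black — skip
            h black
          l black
        g black
        c→h: h black — skip
        k gray
          k→g: g black — skip
          j gray
            j→b: b black — skip
            j→h: h black — skip
          j black
        k black
      c black
      d→g: g black — skip
    d black
    f gray
      f→c: c black — skip
      f→j: j black — skip
    f black
    a→h: h black — skip
    i gray
      i→e: e is gray → back edge
First back edge: i → e.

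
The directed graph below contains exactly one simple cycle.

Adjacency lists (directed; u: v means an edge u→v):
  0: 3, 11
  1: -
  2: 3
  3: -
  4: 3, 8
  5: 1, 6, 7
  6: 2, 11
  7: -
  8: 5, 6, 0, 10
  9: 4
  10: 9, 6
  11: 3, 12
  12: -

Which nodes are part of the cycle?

DFS with gray/black marking from 8:
8 gray
  5 gray
    1 gray
    1 black
    6 gray
      2 gray
        3 gray
        3 black
      2 black
      11 gray
        11→3: 3 black — skip
        12 gray
        12 black
      11 black
    6 black
    7 gray
    7 black
  5 black
  8→6: 6 black — skip
  0 gray
    0→3: 3 black — skip
    0→11: 11 black — skip
  0 black
  10 gray
    9 gray
      4 gray
        4→3: 3 black — skip
        4→8: 8 is gray → back edge
Back edge closes the cycle 8 → 10 → 9 → 4 → 8; its vertices are {4, 8, 9, 10}.

4, 8, 9, 10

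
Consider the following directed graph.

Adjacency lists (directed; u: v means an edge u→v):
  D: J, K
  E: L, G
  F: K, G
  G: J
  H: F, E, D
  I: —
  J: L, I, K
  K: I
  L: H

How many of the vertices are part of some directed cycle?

7

A vertex is on a directed cycle iff it belongs to a strongly connected component of size ≥ 2 (or has a self-loop).
The vertices on cycles are {D, E, F, G, H, J, L} — 7 in total.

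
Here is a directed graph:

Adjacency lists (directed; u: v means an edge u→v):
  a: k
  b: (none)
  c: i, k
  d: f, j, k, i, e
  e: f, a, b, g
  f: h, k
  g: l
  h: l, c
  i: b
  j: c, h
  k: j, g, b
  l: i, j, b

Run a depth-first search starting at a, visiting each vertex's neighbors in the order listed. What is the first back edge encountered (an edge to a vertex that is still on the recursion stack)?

c→k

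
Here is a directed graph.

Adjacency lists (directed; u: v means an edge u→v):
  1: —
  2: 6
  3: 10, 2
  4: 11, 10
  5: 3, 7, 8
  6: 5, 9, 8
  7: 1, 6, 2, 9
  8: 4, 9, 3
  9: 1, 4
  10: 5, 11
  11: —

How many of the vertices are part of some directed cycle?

9

A vertex is on a directed cycle iff it belongs to a strongly connected component of size ≥ 2 (or has a self-loop).
The vertices on cycles are {2, 3, 4, 5, 6, 7, 8, 9, 10} — 9 in total.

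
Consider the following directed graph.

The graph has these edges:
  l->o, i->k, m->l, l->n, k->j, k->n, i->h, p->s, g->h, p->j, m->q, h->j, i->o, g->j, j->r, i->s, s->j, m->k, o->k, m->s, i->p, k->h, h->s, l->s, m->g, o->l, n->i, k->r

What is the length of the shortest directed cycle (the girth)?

For each vertex v, BFS finds the shortest path from v back to v.
The shortest such closed walk is l → o → l, length 2.

2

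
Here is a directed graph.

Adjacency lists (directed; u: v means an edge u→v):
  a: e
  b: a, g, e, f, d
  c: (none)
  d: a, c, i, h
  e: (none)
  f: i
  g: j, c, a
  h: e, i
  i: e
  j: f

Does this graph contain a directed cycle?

No

DFS with white/gray/black marking, starting from d:
d gray
  a gray
    e gray
    e black
  a black
  c gray
  c black
  i gray
    i→e: e black — skip
  i black
  h gray
    h→e: e black — skip
    h→i: i black — skip
  h black
d black
b gray
  b→a: a black — skip
  g gray
    j gray
      f gray
        f→i: i black — skip
      f black
    j black
    g→c: c black — skip
    g→a: a black — skip
  g black
  b→e: e black — skip
  b→f: f black — skip
  b→d: d black — skip
b black
Every edge goes to a white or black vertex — no back edge, so the graph is acyclic.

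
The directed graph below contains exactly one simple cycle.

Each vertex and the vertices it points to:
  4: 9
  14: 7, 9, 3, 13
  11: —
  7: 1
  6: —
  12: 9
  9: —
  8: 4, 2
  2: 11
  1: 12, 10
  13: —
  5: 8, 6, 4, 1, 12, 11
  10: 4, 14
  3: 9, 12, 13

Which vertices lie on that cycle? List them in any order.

DFS with gray/black marking from 1:
1 gray
  12 gray
    9 gray
    9 black
  12 black
  10 gray
    4 gray
      4→9: 9 black — skip
    4 black
    14 gray
      7 gray
        7→1: 1 is gray → back edge
Back edge closes the cycle 1 → 10 → 14 → 7 → 1; its vertices are {1, 7, 10, 14}.

1, 7, 10, 14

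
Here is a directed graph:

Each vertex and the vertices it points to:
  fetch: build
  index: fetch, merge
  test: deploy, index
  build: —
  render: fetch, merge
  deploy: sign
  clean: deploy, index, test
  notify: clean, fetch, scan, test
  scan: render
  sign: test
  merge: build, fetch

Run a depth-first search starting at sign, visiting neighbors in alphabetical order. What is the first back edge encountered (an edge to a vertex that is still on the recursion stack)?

DFS from sign (visiting neighbors in alphabetical order); mark gray on enter, black on exit:
sign gray
  test gray
    deploy gray
      deploy→sign: sign is gray → back edge
First back edge: deploy → sign.

deploy->sign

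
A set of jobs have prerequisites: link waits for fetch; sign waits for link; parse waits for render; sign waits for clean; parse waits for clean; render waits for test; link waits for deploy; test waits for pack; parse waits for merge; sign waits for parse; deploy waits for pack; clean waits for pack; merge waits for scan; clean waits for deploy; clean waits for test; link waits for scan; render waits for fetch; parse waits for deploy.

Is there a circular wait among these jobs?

No

DFS with white/gray/black marking, starting from link:
link gray
  scan gray
  scan black
  deploy gray
    pack gray
    pack black
  deploy black
  fetch gray
  fetch black
link black
clean gray
  test gray
    test→pack: pack black — skip
  test black
  clean→pack: pack black — skip
  clean→deploy: deploy black — skip
clean black
parse gray
  parse→deploy: deploy black — skip
  merge gray
    merge→scan: scan black — skip
  merge black
  render gray
    render→test: test black — skip
    render→fetch: fetch black — skip
  render black
  parse→clean: clean black — skip
parse black
sign gray
  sign→clean: clean black — skip
  sign→parse: parse black — skip
  sign→link: link black — skip
sign black
Every edge goes to a white or black vertex — no back edge, so the graph is acyclic.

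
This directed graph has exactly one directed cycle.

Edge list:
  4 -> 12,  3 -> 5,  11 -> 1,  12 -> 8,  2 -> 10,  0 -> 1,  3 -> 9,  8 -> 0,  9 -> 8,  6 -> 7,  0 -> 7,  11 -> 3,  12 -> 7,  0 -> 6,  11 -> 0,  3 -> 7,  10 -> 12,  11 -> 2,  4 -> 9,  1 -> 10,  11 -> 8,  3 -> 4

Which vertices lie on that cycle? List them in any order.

0, 1, 8, 10, 12

DFS with gray/black marking from 0:
0 gray
  1 gray
    10 gray
      12 gray
        7 gray
        7 black
        8 gray
          8→0: 0 is gray → back edge
Back edge closes the cycle 0 → 1 → 10 → 12 → 8 → 0; its vertices are {0, 1, 8, 10, 12}.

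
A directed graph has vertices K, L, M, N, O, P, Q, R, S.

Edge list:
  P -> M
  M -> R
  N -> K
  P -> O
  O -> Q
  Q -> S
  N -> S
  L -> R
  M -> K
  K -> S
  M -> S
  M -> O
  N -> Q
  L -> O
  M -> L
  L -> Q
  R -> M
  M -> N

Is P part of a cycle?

No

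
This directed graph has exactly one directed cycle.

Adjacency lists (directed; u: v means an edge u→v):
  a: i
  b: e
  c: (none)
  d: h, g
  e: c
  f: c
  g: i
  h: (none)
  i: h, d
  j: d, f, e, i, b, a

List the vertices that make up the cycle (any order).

d, g, i

DFS with gray/black marking from d:
d gray
  h gray
  h black
  g gray
    i gray
      i→h: h black — skip
      i→d: d is gray → back edge
Back edge closes the cycle d → g → i → d; its vertices are {d, g, i}.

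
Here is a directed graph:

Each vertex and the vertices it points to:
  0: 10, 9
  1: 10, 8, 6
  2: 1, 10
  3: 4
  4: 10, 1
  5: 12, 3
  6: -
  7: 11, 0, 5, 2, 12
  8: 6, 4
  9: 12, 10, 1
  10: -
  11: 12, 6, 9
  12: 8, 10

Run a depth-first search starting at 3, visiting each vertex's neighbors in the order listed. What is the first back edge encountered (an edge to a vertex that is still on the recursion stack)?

DFS from 3 (visiting each vertex's neighbors in the order listed); mark gray on enter, black on exit:
3 gray
  4 gray
    10 gray
    10 black
    1 gray
      1→10: 10 black — skip
      8 gray
        6 gray
        6 black
        8→4: 4 is gray → back edge
First back edge: 8 → 4.

8->4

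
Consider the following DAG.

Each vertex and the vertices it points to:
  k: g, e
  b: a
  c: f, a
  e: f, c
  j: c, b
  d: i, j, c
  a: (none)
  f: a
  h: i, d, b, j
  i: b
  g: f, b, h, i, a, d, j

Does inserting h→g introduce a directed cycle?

Adding h→g creates a cycle iff g can already reach h.
Path from g: g → h.
So g → … → h → g is a cycle.

Yes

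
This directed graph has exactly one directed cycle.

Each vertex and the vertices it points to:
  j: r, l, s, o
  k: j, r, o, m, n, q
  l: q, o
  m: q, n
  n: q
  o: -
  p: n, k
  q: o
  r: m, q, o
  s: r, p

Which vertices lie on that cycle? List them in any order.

DFS with gray/black marking from j:
j gray
  r gray
    m gray
      q gray
        o gray
        o black
      q black
      n gray
        n→q: q black — skip
      n black
    m black
    r→q: q black — skip
    r→o: o black — skip
  r black
  l gray
    l→q: q black — skip
    l→o: o black — skip
  l black
  s gray
    s→r: r black — skip
    p gray
      p→n: n black — skip
      k gray
        k→j: j is gray → back edge
Back edge closes the cycle j → s → p → k → j; its vertices are {j, k, p, s}.

j, k, p, s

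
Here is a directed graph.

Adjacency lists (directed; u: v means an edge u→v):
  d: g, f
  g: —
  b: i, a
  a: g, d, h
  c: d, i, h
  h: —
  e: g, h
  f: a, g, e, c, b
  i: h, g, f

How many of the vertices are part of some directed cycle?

6

A vertex is on a directed cycle iff it belongs to a strongly connected component of size ≥ 2 (or has a self-loop).
The vertices on cycles are {a, b, c, d, f, i} — 6 in total.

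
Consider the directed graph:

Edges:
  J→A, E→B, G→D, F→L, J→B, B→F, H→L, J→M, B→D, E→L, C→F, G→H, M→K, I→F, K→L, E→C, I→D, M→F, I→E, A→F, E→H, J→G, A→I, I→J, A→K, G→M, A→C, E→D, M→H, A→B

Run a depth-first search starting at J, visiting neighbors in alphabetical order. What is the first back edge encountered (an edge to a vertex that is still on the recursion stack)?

I→J

DFS from J (visiting neighbors in alphabetical order); mark gray on enter, black on exit:
J gray
  A gray
    B gray
      D gray
      D black
      F gray
        L gray
        L black
      F black
    B black
    C gray
      C→F: F black — skip
    C black
    A→F: F black — skip
    I gray
      I→D: D black — skip
      E gray
        E→B: B black — skip
        E→C: C black — skip
        E→D: D black — skip
        H gray
          H→L: L black — skip
        H black
        E→L: L black — skip
      E black
      I→F: F black — skip
      I→J: J is gray → back edge
First back edge: I → J.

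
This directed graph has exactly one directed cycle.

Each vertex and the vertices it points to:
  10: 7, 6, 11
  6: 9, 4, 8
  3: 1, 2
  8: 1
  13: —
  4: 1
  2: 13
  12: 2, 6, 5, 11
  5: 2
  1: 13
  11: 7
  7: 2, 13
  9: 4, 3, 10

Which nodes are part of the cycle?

DFS with gray/black marking from 6:
6 gray
  9 gray
    4 gray
      1 gray
        13 gray
        13 black
      1 black
    4 black
    3 gray
      3→1: 1 black — skip
      2 gray
        2→13: 13 black — skip
      2 black
    3 black
    10 gray
      7 gray
        7→2: 2 black — skip
        7→13: 13 black — skip
      7 black
      10→6: 6 is gray → back edge
Back edge closes the cycle 6 → 9 → 10 → 6; its vertices are {6, 9, 10}.

6, 9, 10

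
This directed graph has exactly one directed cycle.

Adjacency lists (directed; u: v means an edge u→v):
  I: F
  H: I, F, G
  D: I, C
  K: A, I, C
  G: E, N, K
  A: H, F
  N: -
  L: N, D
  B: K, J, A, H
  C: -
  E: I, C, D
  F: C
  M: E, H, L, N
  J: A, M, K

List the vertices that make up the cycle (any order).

DFS with gray/black marking from H:
H gray
  I gray
    F gray
      C gray
      C black
    F black
  I black
  H→F: F black — skip
  G gray
    E gray
      E→I: I black — skip
      E→C: C black — skip
      D gray
        D→I: I black — skip
        D→C: C black — skip
      D black
    E black
    N gray
    N black
    K gray
      A gray
        A→H: H is gray → back edge
Back edge closes the cycle H → G → K → A → H; its vertices are {A, G, H, K}.

A, G, H, K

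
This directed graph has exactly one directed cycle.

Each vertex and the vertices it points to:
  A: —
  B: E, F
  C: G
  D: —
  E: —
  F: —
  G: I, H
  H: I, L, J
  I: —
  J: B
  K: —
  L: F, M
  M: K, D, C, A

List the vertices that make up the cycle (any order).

C, G, H, L, M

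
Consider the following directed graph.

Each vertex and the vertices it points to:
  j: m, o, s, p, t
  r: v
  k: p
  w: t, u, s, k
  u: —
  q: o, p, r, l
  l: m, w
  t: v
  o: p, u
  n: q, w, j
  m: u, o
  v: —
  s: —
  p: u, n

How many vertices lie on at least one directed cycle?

A vertex is on a directed cycle iff it belongs to a strongly connected component of size ≥ 2 (or has a self-loop).
The vertices on cycles are {j, k, l, m, n, o, p, q, w} — 9 in total.

9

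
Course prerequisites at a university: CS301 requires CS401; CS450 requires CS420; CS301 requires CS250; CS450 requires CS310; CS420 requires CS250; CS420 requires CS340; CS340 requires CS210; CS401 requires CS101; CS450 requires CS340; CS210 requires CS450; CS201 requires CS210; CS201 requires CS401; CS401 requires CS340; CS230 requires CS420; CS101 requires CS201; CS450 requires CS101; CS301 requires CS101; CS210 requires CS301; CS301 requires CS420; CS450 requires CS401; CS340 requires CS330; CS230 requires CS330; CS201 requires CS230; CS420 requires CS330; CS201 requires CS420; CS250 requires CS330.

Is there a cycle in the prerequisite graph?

DFS with white/gray/black marking, starting from CS250:
CS250 gray
  CS330 gray
  CS330 black
CS250 black
CS340 gray
  CS210 gray
    CS301 gray
      CS101 gray
        CS201 gray
          CS420 gray
            CS420→CS330: CS330 black — skip
            CS420→CS250: CS250 black — skip
            CS420→CS340: CS340 is gray → back edge
Back edge found, so a cycle exists: CS340 → CS210 → CS301 → CS101 → CS201 → CS420 → CS340.

Yes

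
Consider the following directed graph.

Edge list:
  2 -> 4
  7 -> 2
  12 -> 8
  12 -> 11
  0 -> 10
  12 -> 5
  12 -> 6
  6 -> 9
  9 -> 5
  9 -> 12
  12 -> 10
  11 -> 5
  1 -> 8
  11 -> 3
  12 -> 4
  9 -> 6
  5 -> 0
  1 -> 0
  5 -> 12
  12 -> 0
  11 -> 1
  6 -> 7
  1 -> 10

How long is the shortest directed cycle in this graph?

2

For each vertex v, BFS finds the shortest path from v back to v.
The shortest such closed walk is 6 → 9 → 6, length 2.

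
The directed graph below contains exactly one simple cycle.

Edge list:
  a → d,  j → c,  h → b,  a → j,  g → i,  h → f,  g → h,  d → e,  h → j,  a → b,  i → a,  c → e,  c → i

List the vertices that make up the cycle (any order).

DFS with gray/black marking from i:
i gray
  a gray
    j gray
      c gray
        e gray
        e black
        c→i: i is gray → back edge
Back edge closes the cycle i → a → j → c → i; its vertices are {a, c, i, j}.

a, c, i, j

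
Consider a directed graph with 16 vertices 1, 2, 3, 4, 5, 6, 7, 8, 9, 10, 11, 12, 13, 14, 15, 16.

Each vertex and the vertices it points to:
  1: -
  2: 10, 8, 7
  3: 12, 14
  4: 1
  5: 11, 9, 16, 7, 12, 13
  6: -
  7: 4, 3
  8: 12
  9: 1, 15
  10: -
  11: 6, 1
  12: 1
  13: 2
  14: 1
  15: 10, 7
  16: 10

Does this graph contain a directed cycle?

No

DFS with white/gray/black marking, starting from 3:
3 gray
  12 gray
    1 gray
    1 black
  12 black
  14 gray
    14→1: 1 black — skip
  14 black
3 black
2 gray
  10 gray
  10 black
  8 gray
    8→12: 12 black — skip
  8 black
  7 gray
    4 gray
      4→1: 1 black — skip
    4 black
    7→3: 3 black — skip
  7 black
2 black
5 gray
  11 gray
    6 gray
    6 black
    11→1: 1 black — skip
  11 black
  9 gray
    9→1: 1 black — skip
    15 gray
      15→10: 10 black — skip
      15→7: 7 black — skip
    15 black
  9 black
  16 gray
    16→10: 10 black — skip
  16 black
  5→7: 7 black — skip
  5→12: 12 black — skip
  13 gray
    13→2: 2 black — skip
  13 black
5 black
Every edge goes to a white or black vertex — no back edge, so the graph is acyclic.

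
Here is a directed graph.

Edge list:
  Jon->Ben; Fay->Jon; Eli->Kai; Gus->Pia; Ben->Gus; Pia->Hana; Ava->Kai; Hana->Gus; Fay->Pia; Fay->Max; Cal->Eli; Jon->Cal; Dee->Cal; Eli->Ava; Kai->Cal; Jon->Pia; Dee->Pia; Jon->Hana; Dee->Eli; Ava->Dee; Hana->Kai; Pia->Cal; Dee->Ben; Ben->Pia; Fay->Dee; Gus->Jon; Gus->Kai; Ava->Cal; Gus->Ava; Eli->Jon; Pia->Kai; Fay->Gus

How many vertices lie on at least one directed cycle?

A vertex is on a directed cycle iff it belongs to a strongly connected component of size ≥ 2 (or has a self-loop).
The vertices on cycles are {Ava, Ben, Cal, Dee, Eli, Gus, Jon, Kai, Pia, Hana} — 10 in total.

10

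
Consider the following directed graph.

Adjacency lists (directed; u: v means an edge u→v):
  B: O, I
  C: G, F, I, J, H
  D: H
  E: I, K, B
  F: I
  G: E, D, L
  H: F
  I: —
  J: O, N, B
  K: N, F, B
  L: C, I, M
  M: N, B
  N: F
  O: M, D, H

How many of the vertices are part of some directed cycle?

6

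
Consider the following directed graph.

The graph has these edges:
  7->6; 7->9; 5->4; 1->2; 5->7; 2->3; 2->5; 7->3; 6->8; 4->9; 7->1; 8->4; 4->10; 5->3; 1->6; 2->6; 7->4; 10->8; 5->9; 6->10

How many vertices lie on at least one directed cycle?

A vertex is on a directed cycle iff it belongs to a strongly connected component of size ≥ 2 (or has a self-loop).
The vertices on cycles are {1, 2, 4, 5, 7, 8, 10} — 7 in total.

7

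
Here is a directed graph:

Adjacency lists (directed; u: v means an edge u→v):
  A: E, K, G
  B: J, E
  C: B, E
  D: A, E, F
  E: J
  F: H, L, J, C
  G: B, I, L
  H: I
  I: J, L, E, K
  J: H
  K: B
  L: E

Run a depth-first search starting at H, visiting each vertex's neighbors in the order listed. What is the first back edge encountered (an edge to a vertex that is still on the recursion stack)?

J→H

DFS from H (visiting each vertex's neighbors in the order listed); mark gray on enter, black on exit:
H gray
  I gray
    J gray
      J→H: H is gray → back edge
First back edge: J → H.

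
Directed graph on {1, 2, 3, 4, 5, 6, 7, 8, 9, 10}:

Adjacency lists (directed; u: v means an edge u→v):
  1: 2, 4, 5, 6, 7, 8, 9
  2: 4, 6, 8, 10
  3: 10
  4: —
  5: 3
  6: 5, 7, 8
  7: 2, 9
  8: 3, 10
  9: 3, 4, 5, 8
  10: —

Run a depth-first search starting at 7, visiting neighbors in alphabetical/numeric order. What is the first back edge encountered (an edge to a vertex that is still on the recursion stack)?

DFS from 7 (visiting neighbors in alphabetical/numeric order); mark gray on enter, black on exit:
7 gray
  2 gray
    4 gray
    4 black
    6 gray
      5 gray
        3 gray
          10 gray
          10 black
        3 black
      5 black
      6→7: 7 is gray → back edge
First back edge: 6 → 7.

6→7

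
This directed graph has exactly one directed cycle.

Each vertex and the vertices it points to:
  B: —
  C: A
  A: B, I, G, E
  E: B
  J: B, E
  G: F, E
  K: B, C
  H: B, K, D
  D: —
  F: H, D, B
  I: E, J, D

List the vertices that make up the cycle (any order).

A, C, F, G, H, K

DFS with gray/black marking from K:
K gray
  B gray
  B black
  C gray
    A gray
      A→B: B black — skip
      I gray
        E gray
          E→B: B black — skip
        E black
        J gray
          J→B: B black — skip
          J→E: E black — skip
        J black
        D gray
        D black
      I black
      G gray
        F gray
          H gray
            H→B: B black — skip
            H→K: K is gray → back edge
Back edge closes the cycle K → C → A → G → F → H → K; its vertices are {A, C, F, G, H, K}.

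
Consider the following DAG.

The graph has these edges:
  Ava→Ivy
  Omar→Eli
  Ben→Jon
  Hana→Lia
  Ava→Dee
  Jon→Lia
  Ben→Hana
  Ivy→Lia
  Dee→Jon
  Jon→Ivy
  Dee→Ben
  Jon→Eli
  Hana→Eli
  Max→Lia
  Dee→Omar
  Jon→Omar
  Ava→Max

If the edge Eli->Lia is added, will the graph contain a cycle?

No

Adding Eli→Lia creates a cycle iff Lia can already reach Eli.
Explore from Lia: no path reaches Eli. The graph stays acyclic.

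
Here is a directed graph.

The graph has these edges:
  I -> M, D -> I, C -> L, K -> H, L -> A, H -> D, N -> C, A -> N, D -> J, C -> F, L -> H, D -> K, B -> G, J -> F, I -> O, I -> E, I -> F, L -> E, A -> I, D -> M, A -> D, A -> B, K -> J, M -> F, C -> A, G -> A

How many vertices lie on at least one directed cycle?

A vertex is on a directed cycle iff it belongs to a strongly connected component of size ≥ 2 (or has a self-loop).
The vertices on cycles are {A, B, C, D, G, H, K, L, N} — 9 in total.

9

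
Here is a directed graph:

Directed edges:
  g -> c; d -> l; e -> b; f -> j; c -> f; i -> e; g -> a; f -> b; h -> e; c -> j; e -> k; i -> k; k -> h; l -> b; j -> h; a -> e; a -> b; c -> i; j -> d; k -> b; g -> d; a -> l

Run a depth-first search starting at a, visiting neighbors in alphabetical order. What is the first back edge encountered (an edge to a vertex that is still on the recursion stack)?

h->e

DFS from a (visiting neighbors in alphabetical order); mark gray on enter, black on exit:
a gray
  b gray
  b black
  e gray
    e→b: b black — skip
    k gray
      k→b: b black — skip
      h gray
        h→e: e is gray → back edge
First back edge: h → e.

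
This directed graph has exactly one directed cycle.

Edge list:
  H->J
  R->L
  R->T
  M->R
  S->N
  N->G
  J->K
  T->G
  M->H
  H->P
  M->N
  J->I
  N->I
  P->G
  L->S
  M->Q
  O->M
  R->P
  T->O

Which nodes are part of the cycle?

DFS with gray/black marking from M:
M gray
  N gray
    I gray
    I black
    G gray
    G black
  N black
  R gray
    P gray
      P→G: G black — skip
    P black
    L gray
      S gray
        S→N: N black — skip
      S black
    L black
    T gray
      T→G: G black — skip
      O gray
        O→M: M is gray → back edge
Back edge closes the cycle M → R → T → O → M; its vertices are {M, O, R, T}.

M, O, R, T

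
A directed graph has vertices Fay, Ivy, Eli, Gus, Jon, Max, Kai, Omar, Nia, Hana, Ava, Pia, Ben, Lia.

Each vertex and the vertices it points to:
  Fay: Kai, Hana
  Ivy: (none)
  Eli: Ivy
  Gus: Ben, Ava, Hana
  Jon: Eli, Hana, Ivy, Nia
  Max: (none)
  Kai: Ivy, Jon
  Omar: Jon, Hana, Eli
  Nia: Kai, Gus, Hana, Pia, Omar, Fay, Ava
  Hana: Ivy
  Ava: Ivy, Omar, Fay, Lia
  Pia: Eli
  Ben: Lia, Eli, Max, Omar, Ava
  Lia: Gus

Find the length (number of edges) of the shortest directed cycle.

For each vertex v, BFS finds the shortest path from v back to v.
The shortest such closed walk is Nia → Omar → Jon → Nia, length 3.

3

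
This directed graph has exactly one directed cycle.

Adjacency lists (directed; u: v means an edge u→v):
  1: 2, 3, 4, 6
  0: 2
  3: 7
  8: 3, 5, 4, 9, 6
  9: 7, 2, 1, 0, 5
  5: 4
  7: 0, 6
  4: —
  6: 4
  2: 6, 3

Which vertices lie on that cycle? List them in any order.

0, 2, 3, 7

DFS with gray/black marking from 0:
0 gray
  2 gray
    6 gray
      4 gray
      4 black
    6 black
    3 gray
      7 gray
        7→0: 0 is gray → back edge
Back edge closes the cycle 0 → 2 → 3 → 7 → 0; its vertices are {0, 2, 3, 7}.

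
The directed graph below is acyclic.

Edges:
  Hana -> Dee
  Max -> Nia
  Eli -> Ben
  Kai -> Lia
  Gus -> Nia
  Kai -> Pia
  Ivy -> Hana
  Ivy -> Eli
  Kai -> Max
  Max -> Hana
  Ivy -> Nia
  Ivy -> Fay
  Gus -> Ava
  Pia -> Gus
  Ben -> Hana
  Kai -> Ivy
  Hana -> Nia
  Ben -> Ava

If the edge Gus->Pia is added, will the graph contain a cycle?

Adding Gus→Pia creates a cycle iff Pia can already reach Gus.
Path from Pia: Pia → Gus.
So Pia → … → Gus → Pia is a cycle.

Yes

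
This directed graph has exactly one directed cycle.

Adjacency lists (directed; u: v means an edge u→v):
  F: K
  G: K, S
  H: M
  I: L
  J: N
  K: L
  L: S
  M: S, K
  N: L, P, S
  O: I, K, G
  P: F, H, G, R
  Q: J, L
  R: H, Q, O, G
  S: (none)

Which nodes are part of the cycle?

DFS with gray/black marking from P:
P gray
  F gray
    K gray
      L gray
        S gray
        S black
      L black
    K black
  F black
  H gray
    M gray
      M→S: S black — skip
      M→K: K black — skip
    M black
  H black
  G gray
    G→K: K black — skip
    G→S: S black — skip
  G black
  R gray
    R→H: H black — skip
    Q gray
      J gray
        N gray
          N→L: L black — skip
          N→P: P is gray → back edge
Back edge closes the cycle P → R → Q → J → N → P; its vertices are {J, N, P, Q, R}.

J, N, P, Q, R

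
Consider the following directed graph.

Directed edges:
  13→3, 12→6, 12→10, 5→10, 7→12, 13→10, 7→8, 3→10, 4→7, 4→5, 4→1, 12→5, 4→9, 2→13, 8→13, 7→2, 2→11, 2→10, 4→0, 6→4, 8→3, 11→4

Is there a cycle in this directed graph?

Yes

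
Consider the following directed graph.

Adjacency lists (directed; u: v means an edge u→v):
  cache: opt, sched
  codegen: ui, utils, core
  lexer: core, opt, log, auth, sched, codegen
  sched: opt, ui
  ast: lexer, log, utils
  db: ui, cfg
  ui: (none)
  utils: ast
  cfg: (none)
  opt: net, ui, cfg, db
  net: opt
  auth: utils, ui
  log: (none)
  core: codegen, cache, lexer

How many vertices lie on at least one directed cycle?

A vertex is on a directed cycle iff it belongs to a strongly connected component of size ≥ 2 (or has a self-loop).
The vertices on cycles are {ast, net, opt, auth, core, lexer, utils, codegen} — 8 in total.

8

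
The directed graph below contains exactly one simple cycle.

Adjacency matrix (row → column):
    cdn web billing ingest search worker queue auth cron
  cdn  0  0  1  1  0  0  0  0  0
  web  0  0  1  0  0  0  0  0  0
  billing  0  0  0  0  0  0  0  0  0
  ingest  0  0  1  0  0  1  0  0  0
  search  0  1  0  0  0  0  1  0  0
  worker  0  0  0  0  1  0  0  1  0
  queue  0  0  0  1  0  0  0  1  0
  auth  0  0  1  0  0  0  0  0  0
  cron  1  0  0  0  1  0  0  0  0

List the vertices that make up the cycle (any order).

DFS with gray/black marking from search:
search gray
  web gray
    billing gray
    billing black
  web black
  queue gray
    auth gray
      auth→billing: billing black — skip
    auth black
    ingest gray
      ingest→billing: billing black — skip
      worker gray
        worker→auth: auth black — skip
        worker→search: search is gray → back edge
Back edge closes the cycle search → queue → ingest → worker → search; its vertices are {queue, ingest, search, worker}.

queue, ingest, search, worker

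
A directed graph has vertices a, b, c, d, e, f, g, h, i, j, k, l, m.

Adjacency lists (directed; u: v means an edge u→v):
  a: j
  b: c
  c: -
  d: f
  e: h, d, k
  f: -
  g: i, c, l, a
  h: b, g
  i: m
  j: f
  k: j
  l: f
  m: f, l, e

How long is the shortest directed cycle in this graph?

5

For each vertex v, BFS finds the shortest path from v back to v.
The shortest such closed walk is e → h → g → i → m → e, length 5.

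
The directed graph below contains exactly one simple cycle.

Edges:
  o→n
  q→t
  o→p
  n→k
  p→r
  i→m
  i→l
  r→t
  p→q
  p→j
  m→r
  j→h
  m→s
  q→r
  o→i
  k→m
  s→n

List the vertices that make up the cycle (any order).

k, m, n, s

DFS with gray/black marking from n:
n gray
  k gray
    m gray
      s gray
        s→n: n is gray → back edge
Back edge closes the cycle n → k → m → s → n; its vertices are {k, m, n, s}.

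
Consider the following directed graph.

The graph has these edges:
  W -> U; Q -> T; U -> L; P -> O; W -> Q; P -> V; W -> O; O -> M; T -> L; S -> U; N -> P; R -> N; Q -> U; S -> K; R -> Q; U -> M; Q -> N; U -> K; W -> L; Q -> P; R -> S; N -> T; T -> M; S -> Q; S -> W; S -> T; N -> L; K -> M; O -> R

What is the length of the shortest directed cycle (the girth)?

4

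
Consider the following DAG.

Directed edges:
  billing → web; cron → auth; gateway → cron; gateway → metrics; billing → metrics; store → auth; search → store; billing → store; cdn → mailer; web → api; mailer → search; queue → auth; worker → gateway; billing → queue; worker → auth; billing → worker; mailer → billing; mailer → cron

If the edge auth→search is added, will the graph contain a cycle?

Yes

Adding auth→search creates a cycle iff search can already reach auth.
Path from search: search → store → auth.
So search → … → auth → search is a cycle.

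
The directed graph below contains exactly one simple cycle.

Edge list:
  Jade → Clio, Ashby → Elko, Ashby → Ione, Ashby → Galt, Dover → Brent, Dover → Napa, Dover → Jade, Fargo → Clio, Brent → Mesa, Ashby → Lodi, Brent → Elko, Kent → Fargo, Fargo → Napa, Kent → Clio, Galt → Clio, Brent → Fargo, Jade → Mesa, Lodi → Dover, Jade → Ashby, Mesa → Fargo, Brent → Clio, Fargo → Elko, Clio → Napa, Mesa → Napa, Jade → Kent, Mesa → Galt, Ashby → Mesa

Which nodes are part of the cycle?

DFS with gray/black marking from Dover:
Dover gray
  Jade gray
    Clio gray
      Napa gray
      Napa black
    Clio black
    Mesa gray
      Galt gray
        Galt→Clio: Clio black — skip
      Galt black
      Mesa→Napa: Napa black — skip
      Fargo gray
        Fargo→Napa: Napa black — skip
        Fargo→Clio: Clio black — skip
        Elko gray
        Elko black
      Fargo black
    Mesa black
    Kent gray
      Kent→Fargo: Fargo black — skip
      Kent→Clio: Clio black — skip
    Kent black
    Ashby gray
      Ione gray
      Ione black
      Lodi gray
        Lodi→Dover: Dover is gray → back edge
Back edge closes the cycle Dover → Jade → Ashby → Lodi → Dover; its vertices are {Jade, Lodi, Ashby, Dover}.

Jade, Lodi, Ashby, Dover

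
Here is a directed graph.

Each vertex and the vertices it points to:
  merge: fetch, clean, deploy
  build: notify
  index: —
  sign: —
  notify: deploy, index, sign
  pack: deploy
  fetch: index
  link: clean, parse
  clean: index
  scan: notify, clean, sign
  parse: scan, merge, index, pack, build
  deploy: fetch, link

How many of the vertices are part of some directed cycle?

8

A vertex is on a directed cycle iff it belongs to a strongly connected component of size ≥ 2 (or has a self-loop).
The vertices on cycles are {link, pack, scan, build, merge, parse, deploy, notify} — 8 in total.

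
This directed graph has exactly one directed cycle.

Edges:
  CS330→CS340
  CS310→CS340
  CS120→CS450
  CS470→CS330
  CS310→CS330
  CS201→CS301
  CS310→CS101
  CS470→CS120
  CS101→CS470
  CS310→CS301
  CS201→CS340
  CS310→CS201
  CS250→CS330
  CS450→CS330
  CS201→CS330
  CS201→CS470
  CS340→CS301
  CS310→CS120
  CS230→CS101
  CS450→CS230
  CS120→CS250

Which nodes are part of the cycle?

DFS with gray/black marking from CS120:
CS120 gray
  CS250 gray
    CS330 gray
      CS340 gray
        CS301 gray
        CS301 black
      CS340 black
    CS330 black
  CS250 black
  CS450 gray
    CS450→CS330: CS330 black — skip
    CS230 gray
      CS101 gray
        CS470 gray
          CS470→CS120: CS120 is gray → back edge
Back edge closes the cycle CS120 → CS450 → CS230 → CS101 → CS470 → CS120; its vertices are {CS101, CS120, CS230, CS450, CS470}.

CS101, CS120, CS230, CS450, CS470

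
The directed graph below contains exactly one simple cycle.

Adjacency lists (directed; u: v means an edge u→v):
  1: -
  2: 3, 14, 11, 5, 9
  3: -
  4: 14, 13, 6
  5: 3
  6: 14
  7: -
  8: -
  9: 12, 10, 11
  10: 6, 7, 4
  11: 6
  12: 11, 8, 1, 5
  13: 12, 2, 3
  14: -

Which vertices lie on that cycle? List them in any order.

2, 4, 9, 10, 13

DFS with gray/black marking from 13:
13 gray
  12 gray
    11 gray
      6 gray
        14 gray
        14 black
      6 black
    11 black
    8 gray
    8 black
    1 gray
    1 black
    5 gray
      3 gray
      3 black
    5 black
  12 black
  2 gray
    2→3: 3 black — skip
    2→14: 14 black — skip
    2→11: 11 black — skip
    2→5: 5 black — skip
    9 gray
      9→12: 12 black — skip
      10 gray
        10→6: 6 black — skip
        7 gray
        7 black
        4 gray
          4→14: 14 black — skip
          4→13: 13 is gray → back edge
Back edge closes the cycle 13 → 2 → 9 → 10 → 4 → 13; its vertices are {2, 4, 9, 10, 13}.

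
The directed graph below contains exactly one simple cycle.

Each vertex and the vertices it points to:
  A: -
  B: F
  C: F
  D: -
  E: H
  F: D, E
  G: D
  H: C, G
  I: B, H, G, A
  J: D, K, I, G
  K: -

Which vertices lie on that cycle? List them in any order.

C, E, F, H

DFS with gray/black marking from F:
F gray
  D gray
  D black
  E gray
    H gray
      C gray
        C→F: F is gray → back edge
Back edge closes the cycle F → E → H → C → F; its vertices are {C, E, F, H}.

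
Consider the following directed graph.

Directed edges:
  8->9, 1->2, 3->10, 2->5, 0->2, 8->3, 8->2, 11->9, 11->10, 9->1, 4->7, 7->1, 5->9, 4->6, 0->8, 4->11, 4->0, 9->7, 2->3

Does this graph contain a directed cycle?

Yes

DFS with white/gray/black marking, starting from 0:
0 gray
  8 gray
    3 gray
      10 gray
      10 black
    3 black
    2 gray
      5 gray
        9 gray
          1 gray
            1→2: 2 is gray → back edge
Back edge found, so a cycle exists: 2 → 5 → 9 → 1 → 2.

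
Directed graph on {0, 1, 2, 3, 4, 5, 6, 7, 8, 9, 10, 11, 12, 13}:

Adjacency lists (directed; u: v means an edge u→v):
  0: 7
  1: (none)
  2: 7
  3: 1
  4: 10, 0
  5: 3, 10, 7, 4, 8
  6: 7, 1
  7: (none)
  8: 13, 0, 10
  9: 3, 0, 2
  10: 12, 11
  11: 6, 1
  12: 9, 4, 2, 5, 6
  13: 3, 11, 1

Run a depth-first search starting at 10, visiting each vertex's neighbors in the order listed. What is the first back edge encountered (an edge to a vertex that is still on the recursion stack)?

4→10

DFS from 10 (visiting each vertex's neighbors in the order listed); mark gray on enter, black on exit:
10 gray
  12 gray
    9 gray
      3 gray
        1 gray
        1 black
      3 black
      0 gray
        7 gray
        7 black
      0 black
      2 gray
        2→7: 7 black — skip
      2 black
    9 black
    4 gray
      4→10: 10 is gray → back edge
First back edge: 4 → 10.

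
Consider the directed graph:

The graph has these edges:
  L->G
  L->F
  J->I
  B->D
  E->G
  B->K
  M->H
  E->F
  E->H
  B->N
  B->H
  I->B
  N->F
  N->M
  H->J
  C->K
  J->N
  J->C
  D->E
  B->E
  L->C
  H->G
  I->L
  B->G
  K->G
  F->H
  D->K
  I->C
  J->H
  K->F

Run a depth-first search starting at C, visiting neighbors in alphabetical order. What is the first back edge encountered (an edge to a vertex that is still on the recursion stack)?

DFS from C (visiting neighbors in alphabetical order); mark gray on enter, black on exit:
C gray
  K gray
    F gray
      H gray
        G gray
        G black
        J gray
          J→C: C is gray → back edge
First back edge: J → C.

J→C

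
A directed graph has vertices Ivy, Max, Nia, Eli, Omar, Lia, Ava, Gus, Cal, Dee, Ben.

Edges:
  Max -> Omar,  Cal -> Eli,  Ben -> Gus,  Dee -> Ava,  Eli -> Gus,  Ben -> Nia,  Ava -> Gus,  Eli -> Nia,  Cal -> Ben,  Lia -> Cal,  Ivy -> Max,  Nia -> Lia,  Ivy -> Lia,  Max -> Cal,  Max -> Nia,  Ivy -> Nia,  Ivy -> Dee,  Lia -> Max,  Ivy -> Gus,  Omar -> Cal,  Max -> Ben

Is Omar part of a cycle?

Omar is on a cycle iff Omar can reach itself via ≥1 edge.
Omar → Cal → Ben → Nia → Lia → Max → Omar — yes.

Yes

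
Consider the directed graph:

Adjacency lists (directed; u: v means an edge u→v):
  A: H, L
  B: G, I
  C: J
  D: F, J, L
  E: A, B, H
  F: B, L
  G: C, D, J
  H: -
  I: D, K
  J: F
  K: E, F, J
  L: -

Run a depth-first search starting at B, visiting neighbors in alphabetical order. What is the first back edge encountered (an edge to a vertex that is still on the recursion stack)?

DFS from B (visiting neighbors in alphabetical order); mark gray on enter, black on exit:
B gray
  G gray
    C gray
      J gray
        F gray
          F→B: B is gray → back edge
First back edge: F → B.

F->B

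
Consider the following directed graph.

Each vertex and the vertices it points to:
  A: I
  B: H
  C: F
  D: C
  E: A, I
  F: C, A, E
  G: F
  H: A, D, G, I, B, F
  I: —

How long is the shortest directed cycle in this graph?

2

For each vertex v, BFS finds the shortest path from v back to v.
The shortest such closed walk is H → B → H, length 2.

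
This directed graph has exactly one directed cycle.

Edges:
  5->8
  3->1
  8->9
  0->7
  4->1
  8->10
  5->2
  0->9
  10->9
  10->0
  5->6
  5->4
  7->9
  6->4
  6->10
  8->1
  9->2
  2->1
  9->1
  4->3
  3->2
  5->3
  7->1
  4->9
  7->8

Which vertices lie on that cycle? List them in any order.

DFS with gray/black marking from 8:
8 gray
  9 gray
    2 gray
      1 gray
      1 black
    2 black
    9→1: 1 black — skip
  9 black
  10 gray
    10→9: 9 black — skip
    0 gray
      0→9: 9 black — skip
      7 gray
        7→8: 8 is gray → back edge
Back edge closes the cycle 8 → 10 → 0 → 7 → 8; its vertices are {0, 7, 8, 10}.

0, 7, 8, 10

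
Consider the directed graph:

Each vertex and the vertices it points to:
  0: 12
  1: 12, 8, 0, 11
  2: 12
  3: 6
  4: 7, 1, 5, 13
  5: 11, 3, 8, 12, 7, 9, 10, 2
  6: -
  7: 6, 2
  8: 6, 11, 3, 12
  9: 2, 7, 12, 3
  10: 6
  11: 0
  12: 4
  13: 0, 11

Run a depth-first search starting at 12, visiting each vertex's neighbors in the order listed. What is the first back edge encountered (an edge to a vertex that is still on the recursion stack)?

2→12

DFS from 12 (visiting each vertex's neighbors in the order listed); mark gray on enter, black on exit:
12 gray
  4 gray
    7 gray
      6 gray
      6 black
      2 gray
        2→12: 12 is gray → back edge
First back edge: 2 → 12.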